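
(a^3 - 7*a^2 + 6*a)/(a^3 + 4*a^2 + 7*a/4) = 4*(a^2 - 7*a + 6)/(4*a^2 + 16*a + 7)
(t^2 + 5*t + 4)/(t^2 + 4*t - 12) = (t^2 + 5*t + 4)/(t^2 + 4*t - 12)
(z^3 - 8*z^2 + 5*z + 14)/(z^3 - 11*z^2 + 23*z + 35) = (z - 2)/(z - 5)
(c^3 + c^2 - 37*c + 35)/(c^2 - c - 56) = (c^2 - 6*c + 5)/(c - 8)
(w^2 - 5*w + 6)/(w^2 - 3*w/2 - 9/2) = 2*(w - 2)/(2*w + 3)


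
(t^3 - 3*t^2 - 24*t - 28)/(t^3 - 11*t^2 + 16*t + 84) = (t + 2)/(t - 6)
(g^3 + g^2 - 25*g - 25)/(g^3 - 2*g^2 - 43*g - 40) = (g - 5)/(g - 8)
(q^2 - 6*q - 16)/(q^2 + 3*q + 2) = (q - 8)/(q + 1)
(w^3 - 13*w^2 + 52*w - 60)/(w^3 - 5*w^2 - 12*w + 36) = (w - 5)/(w + 3)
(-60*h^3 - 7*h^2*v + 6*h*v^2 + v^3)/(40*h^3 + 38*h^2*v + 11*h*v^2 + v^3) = (-3*h + v)/(2*h + v)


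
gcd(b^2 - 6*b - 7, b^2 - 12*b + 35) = b - 7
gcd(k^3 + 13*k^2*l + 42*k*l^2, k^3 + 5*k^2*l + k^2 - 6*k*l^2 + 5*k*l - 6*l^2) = k + 6*l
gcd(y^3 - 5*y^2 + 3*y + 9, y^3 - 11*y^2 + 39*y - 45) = y^2 - 6*y + 9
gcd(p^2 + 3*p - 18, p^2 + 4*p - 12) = p + 6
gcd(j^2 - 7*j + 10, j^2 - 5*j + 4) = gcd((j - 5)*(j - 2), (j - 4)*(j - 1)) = 1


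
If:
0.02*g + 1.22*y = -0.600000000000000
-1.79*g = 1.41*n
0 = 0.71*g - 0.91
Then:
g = 1.28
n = -1.63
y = -0.51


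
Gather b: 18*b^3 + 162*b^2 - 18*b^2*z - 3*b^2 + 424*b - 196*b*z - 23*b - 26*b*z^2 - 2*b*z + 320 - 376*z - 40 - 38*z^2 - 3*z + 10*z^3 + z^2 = 18*b^3 + b^2*(159 - 18*z) + b*(-26*z^2 - 198*z + 401) + 10*z^3 - 37*z^2 - 379*z + 280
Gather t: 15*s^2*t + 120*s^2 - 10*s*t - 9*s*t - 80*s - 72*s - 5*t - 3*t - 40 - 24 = 120*s^2 - 152*s + t*(15*s^2 - 19*s - 8) - 64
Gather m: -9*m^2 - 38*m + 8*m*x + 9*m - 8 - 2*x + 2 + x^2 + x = -9*m^2 + m*(8*x - 29) + x^2 - x - 6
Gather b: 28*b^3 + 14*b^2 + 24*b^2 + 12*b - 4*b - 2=28*b^3 + 38*b^2 + 8*b - 2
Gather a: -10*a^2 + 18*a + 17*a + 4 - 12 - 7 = -10*a^2 + 35*a - 15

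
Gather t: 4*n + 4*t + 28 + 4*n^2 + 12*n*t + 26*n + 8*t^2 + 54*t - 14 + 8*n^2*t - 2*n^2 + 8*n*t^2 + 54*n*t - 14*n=2*n^2 + 16*n + t^2*(8*n + 8) + t*(8*n^2 + 66*n + 58) + 14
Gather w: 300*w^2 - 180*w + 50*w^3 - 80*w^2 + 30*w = 50*w^3 + 220*w^2 - 150*w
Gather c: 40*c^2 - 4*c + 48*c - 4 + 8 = 40*c^2 + 44*c + 4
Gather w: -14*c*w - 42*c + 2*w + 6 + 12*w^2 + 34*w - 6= -42*c + 12*w^2 + w*(36 - 14*c)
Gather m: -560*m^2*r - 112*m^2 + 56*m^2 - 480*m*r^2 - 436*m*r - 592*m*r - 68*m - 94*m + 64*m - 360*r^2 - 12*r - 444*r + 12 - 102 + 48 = m^2*(-560*r - 56) + m*(-480*r^2 - 1028*r - 98) - 360*r^2 - 456*r - 42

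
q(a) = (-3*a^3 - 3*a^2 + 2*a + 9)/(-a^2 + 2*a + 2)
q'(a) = (2*a - 2)*(-3*a^3 - 3*a^2 + 2*a + 9)/(-a^2 + 2*a + 2)^2 + (-9*a^2 - 6*a + 2)/(-a^2 + 2*a + 2)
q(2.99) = 95.86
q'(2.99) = -296.96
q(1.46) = -1.37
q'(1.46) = -9.76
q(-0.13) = 5.05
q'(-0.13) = -5.09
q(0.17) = 4.00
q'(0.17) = -2.56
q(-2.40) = -3.32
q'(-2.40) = 1.51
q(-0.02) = 4.57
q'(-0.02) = -3.68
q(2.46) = -56.31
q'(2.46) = -266.74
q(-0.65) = 26.15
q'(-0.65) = -303.40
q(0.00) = 4.50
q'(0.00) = -3.50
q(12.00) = 47.31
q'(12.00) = 2.76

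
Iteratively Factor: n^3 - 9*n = (n - 3)*(n^2 + 3*n) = n*(n - 3)*(n + 3)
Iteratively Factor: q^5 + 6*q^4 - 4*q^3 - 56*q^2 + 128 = (q + 4)*(q^4 + 2*q^3 - 12*q^2 - 8*q + 32) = (q - 2)*(q + 4)*(q^3 + 4*q^2 - 4*q - 16) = (q - 2)*(q + 2)*(q + 4)*(q^2 + 2*q - 8) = (q - 2)^2*(q + 2)*(q + 4)*(q + 4)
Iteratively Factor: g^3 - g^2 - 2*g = (g - 2)*(g^2 + g) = (g - 2)*(g + 1)*(g)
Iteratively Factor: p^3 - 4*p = (p + 2)*(p^2 - 2*p) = p*(p + 2)*(p - 2)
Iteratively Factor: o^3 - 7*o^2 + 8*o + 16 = (o - 4)*(o^2 - 3*o - 4) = (o - 4)*(o + 1)*(o - 4)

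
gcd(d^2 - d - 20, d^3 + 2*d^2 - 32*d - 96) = d + 4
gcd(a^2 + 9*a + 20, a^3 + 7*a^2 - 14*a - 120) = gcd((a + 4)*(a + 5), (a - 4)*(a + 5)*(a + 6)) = a + 5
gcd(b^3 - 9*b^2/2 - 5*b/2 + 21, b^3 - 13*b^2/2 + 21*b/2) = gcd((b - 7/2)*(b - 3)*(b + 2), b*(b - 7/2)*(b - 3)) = b^2 - 13*b/2 + 21/2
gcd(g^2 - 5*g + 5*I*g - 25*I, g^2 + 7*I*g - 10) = g + 5*I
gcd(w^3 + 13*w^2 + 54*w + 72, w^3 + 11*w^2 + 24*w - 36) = w + 6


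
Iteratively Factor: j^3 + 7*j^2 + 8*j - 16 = (j + 4)*(j^2 + 3*j - 4) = (j + 4)^2*(j - 1)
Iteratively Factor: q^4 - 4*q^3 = (q)*(q^3 - 4*q^2) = q^2*(q^2 - 4*q) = q^3*(q - 4)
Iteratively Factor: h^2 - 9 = (h - 3)*(h + 3)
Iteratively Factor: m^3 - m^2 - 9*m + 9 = (m - 1)*(m^2 - 9) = (m - 3)*(m - 1)*(m + 3)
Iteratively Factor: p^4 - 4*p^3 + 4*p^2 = (p)*(p^3 - 4*p^2 + 4*p) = p*(p - 2)*(p^2 - 2*p) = p*(p - 2)^2*(p)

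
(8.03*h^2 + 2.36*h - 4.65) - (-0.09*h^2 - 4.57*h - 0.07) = 8.12*h^2 + 6.93*h - 4.58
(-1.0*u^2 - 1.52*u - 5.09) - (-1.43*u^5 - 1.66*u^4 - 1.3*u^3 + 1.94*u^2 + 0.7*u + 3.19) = 1.43*u^5 + 1.66*u^4 + 1.3*u^3 - 2.94*u^2 - 2.22*u - 8.28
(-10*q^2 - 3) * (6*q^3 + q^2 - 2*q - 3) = -60*q^5 - 10*q^4 + 2*q^3 + 27*q^2 + 6*q + 9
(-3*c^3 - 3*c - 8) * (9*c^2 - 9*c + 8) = -27*c^5 + 27*c^4 - 51*c^3 - 45*c^2 + 48*c - 64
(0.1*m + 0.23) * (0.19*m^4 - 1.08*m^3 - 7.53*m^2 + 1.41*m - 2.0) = 0.019*m^5 - 0.0643*m^4 - 1.0014*m^3 - 1.5909*m^2 + 0.1243*m - 0.46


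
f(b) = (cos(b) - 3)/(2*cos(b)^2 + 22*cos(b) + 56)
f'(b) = (4*sin(b)*cos(b) + 22*sin(b))*(cos(b) - 3)/(2*cos(b)^2 + 22*cos(b) + 56)^2 - sin(b)/(2*cos(b)^2 + 22*cos(b) + 56) = (cos(b)^2 - 6*cos(b) - 61)*sin(b)/(2*(cos(b)^2 + 11*cos(b) + 28)^2)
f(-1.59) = -0.05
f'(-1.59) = 0.04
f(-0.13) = -0.03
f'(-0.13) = 0.00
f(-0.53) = -0.03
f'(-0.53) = 0.01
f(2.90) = -0.11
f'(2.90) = -0.02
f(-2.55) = -0.10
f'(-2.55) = 0.04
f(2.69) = -0.10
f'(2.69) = -0.03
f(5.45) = -0.03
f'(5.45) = 0.02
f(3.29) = -0.11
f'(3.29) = 0.01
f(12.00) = -0.03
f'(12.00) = 0.01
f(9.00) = -0.10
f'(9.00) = -0.03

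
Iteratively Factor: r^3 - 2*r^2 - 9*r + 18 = (r - 2)*(r^2 - 9) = (r - 2)*(r + 3)*(r - 3)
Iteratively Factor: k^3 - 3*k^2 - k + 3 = (k + 1)*(k^2 - 4*k + 3) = (k - 3)*(k + 1)*(k - 1)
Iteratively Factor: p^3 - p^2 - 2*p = (p + 1)*(p^2 - 2*p) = (p - 2)*(p + 1)*(p)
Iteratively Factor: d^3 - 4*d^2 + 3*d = (d - 3)*(d^2 - d) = d*(d - 3)*(d - 1)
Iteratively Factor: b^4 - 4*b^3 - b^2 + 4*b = (b - 1)*(b^3 - 3*b^2 - 4*b) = (b - 1)*(b + 1)*(b^2 - 4*b) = (b - 4)*(b - 1)*(b + 1)*(b)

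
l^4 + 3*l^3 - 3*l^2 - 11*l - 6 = (l - 2)*(l + 1)^2*(l + 3)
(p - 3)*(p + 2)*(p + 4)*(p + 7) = p^4 + 10*p^3 + 11*p^2 - 94*p - 168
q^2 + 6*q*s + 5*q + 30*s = (q + 5)*(q + 6*s)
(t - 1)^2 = t^2 - 2*t + 1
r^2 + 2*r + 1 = (r + 1)^2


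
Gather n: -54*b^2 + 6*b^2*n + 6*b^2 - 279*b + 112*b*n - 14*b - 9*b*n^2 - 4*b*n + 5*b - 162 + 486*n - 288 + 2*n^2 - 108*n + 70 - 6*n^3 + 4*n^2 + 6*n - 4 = -48*b^2 - 288*b - 6*n^3 + n^2*(6 - 9*b) + n*(6*b^2 + 108*b + 384) - 384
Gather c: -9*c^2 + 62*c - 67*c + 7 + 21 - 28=-9*c^2 - 5*c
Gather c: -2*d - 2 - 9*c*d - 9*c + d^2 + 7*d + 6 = c*(-9*d - 9) + d^2 + 5*d + 4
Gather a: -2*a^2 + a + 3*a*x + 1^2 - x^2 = -2*a^2 + a*(3*x + 1) - x^2 + 1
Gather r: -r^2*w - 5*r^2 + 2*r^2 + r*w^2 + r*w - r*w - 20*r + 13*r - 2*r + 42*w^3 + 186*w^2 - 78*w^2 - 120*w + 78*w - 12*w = r^2*(-w - 3) + r*(w^2 - 9) + 42*w^3 + 108*w^2 - 54*w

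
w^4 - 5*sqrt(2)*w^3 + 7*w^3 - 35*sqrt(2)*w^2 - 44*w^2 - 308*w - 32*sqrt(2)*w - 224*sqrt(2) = (w + 7)*(w - 8*sqrt(2))*(w + sqrt(2))*(w + 2*sqrt(2))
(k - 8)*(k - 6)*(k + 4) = k^3 - 10*k^2 - 8*k + 192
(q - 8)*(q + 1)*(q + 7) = q^3 - 57*q - 56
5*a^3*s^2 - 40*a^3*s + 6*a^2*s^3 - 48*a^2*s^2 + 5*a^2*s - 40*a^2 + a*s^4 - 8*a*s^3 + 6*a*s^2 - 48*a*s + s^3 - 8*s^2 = (a + s)*(5*a + s)*(s - 8)*(a*s + 1)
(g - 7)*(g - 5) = g^2 - 12*g + 35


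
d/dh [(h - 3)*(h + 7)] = 2*h + 4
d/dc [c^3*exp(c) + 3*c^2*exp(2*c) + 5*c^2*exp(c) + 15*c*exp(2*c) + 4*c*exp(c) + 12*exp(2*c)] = (c^3 + 6*c^2*exp(c) + 8*c^2 + 36*c*exp(c) + 14*c + 39*exp(c) + 4)*exp(c)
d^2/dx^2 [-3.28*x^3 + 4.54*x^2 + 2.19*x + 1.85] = 9.08 - 19.68*x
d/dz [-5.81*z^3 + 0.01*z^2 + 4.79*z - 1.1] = -17.43*z^2 + 0.02*z + 4.79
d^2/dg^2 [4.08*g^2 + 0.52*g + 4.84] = 8.16000000000000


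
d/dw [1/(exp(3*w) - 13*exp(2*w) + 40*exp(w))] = (-3*exp(2*w) + 26*exp(w) - 40)*exp(-w)/(exp(2*w) - 13*exp(w) + 40)^2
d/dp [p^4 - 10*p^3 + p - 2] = 4*p^3 - 30*p^2 + 1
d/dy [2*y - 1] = 2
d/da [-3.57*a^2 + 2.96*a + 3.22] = 2.96 - 7.14*a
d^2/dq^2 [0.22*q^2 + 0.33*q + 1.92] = 0.440000000000000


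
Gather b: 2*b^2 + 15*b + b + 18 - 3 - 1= 2*b^2 + 16*b + 14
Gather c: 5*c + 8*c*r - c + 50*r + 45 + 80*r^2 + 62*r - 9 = c*(8*r + 4) + 80*r^2 + 112*r + 36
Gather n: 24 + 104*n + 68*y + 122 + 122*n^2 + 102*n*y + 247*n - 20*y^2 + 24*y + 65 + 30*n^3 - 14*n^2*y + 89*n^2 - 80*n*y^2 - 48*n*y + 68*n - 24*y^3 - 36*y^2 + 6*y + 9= 30*n^3 + n^2*(211 - 14*y) + n*(-80*y^2 + 54*y + 419) - 24*y^3 - 56*y^2 + 98*y + 220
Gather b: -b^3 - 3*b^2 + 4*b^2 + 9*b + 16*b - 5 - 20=-b^3 + b^2 + 25*b - 25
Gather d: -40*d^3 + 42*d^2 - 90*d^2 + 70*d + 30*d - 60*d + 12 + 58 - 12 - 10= -40*d^3 - 48*d^2 + 40*d + 48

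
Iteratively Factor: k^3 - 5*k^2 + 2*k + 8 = (k - 2)*(k^2 - 3*k - 4) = (k - 4)*(k - 2)*(k + 1)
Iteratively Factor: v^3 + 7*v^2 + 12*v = (v + 3)*(v^2 + 4*v) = v*(v + 3)*(v + 4)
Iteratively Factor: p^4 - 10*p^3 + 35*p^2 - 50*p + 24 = (p - 4)*(p^3 - 6*p^2 + 11*p - 6) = (p - 4)*(p - 3)*(p^2 - 3*p + 2) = (p - 4)*(p - 3)*(p - 2)*(p - 1)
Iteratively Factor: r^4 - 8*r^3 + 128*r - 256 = (r - 4)*(r^3 - 4*r^2 - 16*r + 64) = (r - 4)*(r + 4)*(r^2 - 8*r + 16) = (r - 4)^2*(r + 4)*(r - 4)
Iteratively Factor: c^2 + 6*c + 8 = (c + 4)*(c + 2)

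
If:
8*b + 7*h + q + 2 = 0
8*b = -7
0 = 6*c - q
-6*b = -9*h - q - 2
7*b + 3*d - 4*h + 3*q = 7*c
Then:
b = -7/8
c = 383/48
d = -5095/144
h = -49/8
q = 383/8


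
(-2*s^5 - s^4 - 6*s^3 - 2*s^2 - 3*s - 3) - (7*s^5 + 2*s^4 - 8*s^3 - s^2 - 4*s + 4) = -9*s^5 - 3*s^4 + 2*s^3 - s^2 + s - 7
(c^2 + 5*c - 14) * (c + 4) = c^3 + 9*c^2 + 6*c - 56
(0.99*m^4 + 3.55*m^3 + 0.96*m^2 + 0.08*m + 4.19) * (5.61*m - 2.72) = 5.5539*m^5 + 17.2227*m^4 - 4.2704*m^3 - 2.1624*m^2 + 23.2883*m - 11.3968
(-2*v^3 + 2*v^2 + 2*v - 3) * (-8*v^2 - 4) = 16*v^5 - 16*v^4 - 8*v^3 + 16*v^2 - 8*v + 12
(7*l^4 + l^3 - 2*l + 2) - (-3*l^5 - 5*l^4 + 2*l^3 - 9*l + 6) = 3*l^5 + 12*l^4 - l^3 + 7*l - 4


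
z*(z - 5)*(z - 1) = z^3 - 6*z^2 + 5*z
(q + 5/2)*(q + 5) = q^2 + 15*q/2 + 25/2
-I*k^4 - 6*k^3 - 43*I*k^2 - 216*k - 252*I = (k - 7*I)*(k - 6*I)*(k + 6*I)*(-I*k + 1)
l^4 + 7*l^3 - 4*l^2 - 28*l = l*(l - 2)*(l + 2)*(l + 7)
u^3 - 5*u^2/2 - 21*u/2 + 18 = (u - 4)*(u - 3/2)*(u + 3)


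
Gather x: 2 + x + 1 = x + 3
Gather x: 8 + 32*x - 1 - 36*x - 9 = -4*x - 2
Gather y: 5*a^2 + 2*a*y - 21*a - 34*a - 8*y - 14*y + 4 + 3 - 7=5*a^2 - 55*a + y*(2*a - 22)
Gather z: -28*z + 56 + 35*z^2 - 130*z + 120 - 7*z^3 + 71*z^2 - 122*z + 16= -7*z^3 + 106*z^2 - 280*z + 192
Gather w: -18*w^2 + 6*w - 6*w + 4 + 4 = 8 - 18*w^2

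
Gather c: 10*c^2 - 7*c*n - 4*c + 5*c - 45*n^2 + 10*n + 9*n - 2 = 10*c^2 + c*(1 - 7*n) - 45*n^2 + 19*n - 2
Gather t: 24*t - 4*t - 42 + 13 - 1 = 20*t - 30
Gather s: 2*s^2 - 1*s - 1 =2*s^2 - s - 1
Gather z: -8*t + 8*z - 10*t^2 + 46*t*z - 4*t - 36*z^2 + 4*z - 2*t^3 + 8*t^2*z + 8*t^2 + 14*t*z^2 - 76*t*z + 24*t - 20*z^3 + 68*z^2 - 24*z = -2*t^3 - 2*t^2 + 12*t - 20*z^3 + z^2*(14*t + 32) + z*(8*t^2 - 30*t - 12)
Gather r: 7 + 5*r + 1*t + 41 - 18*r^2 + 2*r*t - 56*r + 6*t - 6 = -18*r^2 + r*(2*t - 51) + 7*t + 42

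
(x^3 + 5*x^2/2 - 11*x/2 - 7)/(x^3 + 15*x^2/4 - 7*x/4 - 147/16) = 8*(x^2 - x - 2)/(8*x^2 + 2*x - 21)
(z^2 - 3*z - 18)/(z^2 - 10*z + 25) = (z^2 - 3*z - 18)/(z^2 - 10*z + 25)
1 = 1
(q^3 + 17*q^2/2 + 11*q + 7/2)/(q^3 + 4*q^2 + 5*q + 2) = (2*q^2 + 15*q + 7)/(2*(q^2 + 3*q + 2))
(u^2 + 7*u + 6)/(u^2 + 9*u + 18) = (u + 1)/(u + 3)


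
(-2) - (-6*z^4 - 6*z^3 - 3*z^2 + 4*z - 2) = 6*z^4 + 6*z^3 + 3*z^2 - 4*z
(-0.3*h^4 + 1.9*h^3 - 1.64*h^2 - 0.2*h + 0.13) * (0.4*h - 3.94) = -0.12*h^5 + 1.942*h^4 - 8.142*h^3 + 6.3816*h^2 + 0.84*h - 0.5122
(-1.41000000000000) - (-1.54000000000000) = 0.130000000000000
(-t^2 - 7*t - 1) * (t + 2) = -t^3 - 9*t^2 - 15*t - 2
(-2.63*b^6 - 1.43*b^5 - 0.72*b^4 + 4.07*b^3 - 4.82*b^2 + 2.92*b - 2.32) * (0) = 0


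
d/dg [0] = 0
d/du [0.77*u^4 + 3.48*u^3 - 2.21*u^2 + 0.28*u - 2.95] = 3.08*u^3 + 10.44*u^2 - 4.42*u + 0.28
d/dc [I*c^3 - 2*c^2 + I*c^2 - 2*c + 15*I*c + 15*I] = 3*I*c^2 + 2*c*(-2 + I) - 2 + 15*I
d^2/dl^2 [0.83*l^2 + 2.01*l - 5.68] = 1.66000000000000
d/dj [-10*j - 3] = -10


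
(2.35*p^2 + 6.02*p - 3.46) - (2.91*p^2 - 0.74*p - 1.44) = -0.56*p^2 + 6.76*p - 2.02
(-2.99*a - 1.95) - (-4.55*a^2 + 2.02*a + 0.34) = 4.55*a^2 - 5.01*a - 2.29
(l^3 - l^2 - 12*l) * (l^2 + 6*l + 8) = l^5 + 5*l^4 - 10*l^3 - 80*l^2 - 96*l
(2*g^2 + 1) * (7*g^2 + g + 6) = 14*g^4 + 2*g^3 + 19*g^2 + g + 6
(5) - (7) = -2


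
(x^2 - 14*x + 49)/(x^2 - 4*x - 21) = (x - 7)/(x + 3)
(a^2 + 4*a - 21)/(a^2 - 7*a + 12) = (a + 7)/(a - 4)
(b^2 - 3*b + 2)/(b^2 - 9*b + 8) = (b - 2)/(b - 8)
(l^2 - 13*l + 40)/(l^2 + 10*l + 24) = (l^2 - 13*l + 40)/(l^2 + 10*l + 24)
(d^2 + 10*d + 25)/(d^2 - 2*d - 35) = (d + 5)/(d - 7)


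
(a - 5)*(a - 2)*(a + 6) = a^3 - a^2 - 32*a + 60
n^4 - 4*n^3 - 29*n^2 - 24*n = n*(n - 8)*(n + 1)*(n + 3)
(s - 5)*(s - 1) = s^2 - 6*s + 5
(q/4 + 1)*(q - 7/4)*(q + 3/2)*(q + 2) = q^4/4 + 23*q^3/16 + 31*q^2/32 - 71*q/16 - 21/4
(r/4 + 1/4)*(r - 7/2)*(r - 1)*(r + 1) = r^4/4 - 5*r^3/8 - 9*r^2/8 + 5*r/8 + 7/8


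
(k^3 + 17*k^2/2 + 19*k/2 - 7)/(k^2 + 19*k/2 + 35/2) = (2*k^2 + 3*k - 2)/(2*k + 5)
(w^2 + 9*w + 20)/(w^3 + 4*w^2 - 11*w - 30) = (w + 4)/(w^2 - w - 6)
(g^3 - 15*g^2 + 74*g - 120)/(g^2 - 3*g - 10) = (g^2 - 10*g + 24)/(g + 2)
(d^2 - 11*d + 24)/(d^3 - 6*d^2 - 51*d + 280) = (d - 3)/(d^2 + 2*d - 35)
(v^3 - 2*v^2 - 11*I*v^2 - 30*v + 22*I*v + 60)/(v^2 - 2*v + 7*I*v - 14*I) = (v^2 - 11*I*v - 30)/(v + 7*I)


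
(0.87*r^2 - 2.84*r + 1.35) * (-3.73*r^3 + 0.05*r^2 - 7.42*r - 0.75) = -3.2451*r^5 + 10.6367*r^4 - 11.6329*r^3 + 20.4878*r^2 - 7.887*r - 1.0125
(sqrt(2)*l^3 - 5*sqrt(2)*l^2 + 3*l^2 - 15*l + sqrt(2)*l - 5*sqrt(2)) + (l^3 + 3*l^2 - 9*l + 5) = l^3 + sqrt(2)*l^3 - 5*sqrt(2)*l^2 + 6*l^2 - 24*l + sqrt(2)*l - 5*sqrt(2) + 5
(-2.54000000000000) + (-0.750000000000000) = -3.29000000000000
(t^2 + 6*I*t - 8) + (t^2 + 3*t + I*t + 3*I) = 2*t^2 + 3*t + 7*I*t - 8 + 3*I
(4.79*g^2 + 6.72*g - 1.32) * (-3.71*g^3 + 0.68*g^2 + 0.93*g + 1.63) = -17.7709*g^5 - 21.674*g^4 + 13.9215*g^3 + 13.1597*g^2 + 9.726*g - 2.1516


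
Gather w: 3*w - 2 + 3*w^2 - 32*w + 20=3*w^2 - 29*w + 18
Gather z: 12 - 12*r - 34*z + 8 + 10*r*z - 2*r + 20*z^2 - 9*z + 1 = -14*r + 20*z^2 + z*(10*r - 43) + 21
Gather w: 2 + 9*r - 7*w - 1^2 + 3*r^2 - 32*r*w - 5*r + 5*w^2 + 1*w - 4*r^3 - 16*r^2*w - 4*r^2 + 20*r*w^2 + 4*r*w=-4*r^3 - r^2 + 4*r + w^2*(20*r + 5) + w*(-16*r^2 - 28*r - 6) + 1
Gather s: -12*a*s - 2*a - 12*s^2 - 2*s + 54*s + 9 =-2*a - 12*s^2 + s*(52 - 12*a) + 9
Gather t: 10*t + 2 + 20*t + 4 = 30*t + 6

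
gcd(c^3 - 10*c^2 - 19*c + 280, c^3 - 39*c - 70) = c^2 - 2*c - 35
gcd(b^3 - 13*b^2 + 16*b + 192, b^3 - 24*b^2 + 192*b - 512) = b^2 - 16*b + 64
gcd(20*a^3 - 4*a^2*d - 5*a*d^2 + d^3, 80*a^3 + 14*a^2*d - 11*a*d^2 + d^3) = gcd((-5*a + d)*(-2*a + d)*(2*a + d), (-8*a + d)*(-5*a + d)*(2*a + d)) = 10*a^2 + 3*a*d - d^2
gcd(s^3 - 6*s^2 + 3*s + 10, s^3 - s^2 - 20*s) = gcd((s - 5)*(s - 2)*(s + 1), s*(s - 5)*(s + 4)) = s - 5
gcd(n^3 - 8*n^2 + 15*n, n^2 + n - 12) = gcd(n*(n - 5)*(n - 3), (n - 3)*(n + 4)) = n - 3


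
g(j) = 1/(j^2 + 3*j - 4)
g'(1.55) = -0.65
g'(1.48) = -0.86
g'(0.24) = -0.34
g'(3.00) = -0.05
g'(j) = (-2*j - 3)/(j^2 + 3*j - 4)^2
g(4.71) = 0.03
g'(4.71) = -0.01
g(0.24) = -0.31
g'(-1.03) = -0.03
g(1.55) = 0.33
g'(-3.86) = 10.20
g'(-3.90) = 19.99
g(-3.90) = -2.04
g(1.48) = 0.38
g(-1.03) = -0.17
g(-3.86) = -1.47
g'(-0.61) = -0.06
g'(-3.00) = 0.19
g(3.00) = 0.07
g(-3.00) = -0.25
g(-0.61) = -0.18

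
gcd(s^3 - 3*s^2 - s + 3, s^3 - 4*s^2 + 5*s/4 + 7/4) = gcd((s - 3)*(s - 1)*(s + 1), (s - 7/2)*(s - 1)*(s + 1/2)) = s - 1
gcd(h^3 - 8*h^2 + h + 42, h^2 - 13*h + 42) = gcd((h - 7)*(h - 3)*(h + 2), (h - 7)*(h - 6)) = h - 7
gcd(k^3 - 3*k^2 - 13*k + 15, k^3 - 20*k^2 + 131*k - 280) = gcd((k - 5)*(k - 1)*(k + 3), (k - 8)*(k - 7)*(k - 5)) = k - 5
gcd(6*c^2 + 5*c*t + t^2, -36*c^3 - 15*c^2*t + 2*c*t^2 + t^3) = 3*c + t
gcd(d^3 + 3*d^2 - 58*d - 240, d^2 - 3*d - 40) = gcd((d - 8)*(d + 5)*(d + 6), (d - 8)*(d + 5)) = d^2 - 3*d - 40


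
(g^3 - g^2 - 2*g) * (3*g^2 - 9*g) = 3*g^5 - 12*g^4 + 3*g^3 + 18*g^2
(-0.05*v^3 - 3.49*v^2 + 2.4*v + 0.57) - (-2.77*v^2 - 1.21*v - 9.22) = -0.05*v^3 - 0.72*v^2 + 3.61*v + 9.79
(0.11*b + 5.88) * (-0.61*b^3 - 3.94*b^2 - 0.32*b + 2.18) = -0.0671*b^4 - 4.0202*b^3 - 23.2024*b^2 - 1.6418*b + 12.8184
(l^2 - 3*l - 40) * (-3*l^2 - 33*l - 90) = -3*l^4 - 24*l^3 + 129*l^2 + 1590*l + 3600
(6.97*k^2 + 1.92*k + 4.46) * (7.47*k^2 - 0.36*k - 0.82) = 52.0659*k^4 + 11.8332*k^3 + 26.9096*k^2 - 3.18*k - 3.6572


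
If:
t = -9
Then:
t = -9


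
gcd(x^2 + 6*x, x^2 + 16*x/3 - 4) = x + 6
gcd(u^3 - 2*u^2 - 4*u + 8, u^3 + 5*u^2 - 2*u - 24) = u - 2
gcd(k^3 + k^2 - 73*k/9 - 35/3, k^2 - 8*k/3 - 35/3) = k + 7/3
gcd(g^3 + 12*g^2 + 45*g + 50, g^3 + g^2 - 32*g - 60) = g^2 + 7*g + 10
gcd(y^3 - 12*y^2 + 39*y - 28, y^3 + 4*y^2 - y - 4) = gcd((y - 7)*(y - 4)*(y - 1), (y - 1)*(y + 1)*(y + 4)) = y - 1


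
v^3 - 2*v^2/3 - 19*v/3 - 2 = (v - 3)*(v + 1/3)*(v + 2)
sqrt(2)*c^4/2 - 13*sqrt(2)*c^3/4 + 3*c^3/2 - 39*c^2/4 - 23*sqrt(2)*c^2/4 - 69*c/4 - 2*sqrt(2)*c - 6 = (c - 8)*(c + 1/2)*(c + 3*sqrt(2)/2)*(sqrt(2)*c/2 + sqrt(2)/2)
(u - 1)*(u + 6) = u^2 + 5*u - 6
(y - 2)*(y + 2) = y^2 - 4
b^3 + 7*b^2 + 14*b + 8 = (b + 1)*(b + 2)*(b + 4)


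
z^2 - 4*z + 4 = (z - 2)^2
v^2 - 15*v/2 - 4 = (v - 8)*(v + 1/2)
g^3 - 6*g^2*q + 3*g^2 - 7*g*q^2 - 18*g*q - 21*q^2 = (g + 3)*(g - 7*q)*(g + q)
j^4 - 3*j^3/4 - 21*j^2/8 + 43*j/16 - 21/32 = (j - 3/2)*(j - 1/2)^2*(j + 7/4)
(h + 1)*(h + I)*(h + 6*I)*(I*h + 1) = I*h^4 - 6*h^3 + I*h^3 - 6*h^2 + I*h^2 - 6*h + I*h - 6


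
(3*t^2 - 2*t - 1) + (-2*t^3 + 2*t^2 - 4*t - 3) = -2*t^3 + 5*t^2 - 6*t - 4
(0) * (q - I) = 0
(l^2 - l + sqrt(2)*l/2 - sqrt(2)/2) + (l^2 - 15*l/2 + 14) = 2*l^2 - 17*l/2 + sqrt(2)*l/2 - sqrt(2)/2 + 14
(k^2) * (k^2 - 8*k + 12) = k^4 - 8*k^3 + 12*k^2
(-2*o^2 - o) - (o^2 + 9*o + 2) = -3*o^2 - 10*o - 2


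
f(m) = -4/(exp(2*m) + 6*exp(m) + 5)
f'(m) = -4*(-2*exp(2*m) - 6*exp(m))/(exp(2*m) + 6*exp(m) + 5)^2 = 8*(exp(m) + 3)*exp(m)/(exp(2*m) + 6*exp(m) + 5)^2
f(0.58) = -0.21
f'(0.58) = 0.19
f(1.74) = -0.06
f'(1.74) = 0.08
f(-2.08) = -0.69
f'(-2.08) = 0.09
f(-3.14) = -0.76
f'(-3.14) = 0.04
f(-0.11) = -0.36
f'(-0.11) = 0.22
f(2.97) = -0.01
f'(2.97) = 0.01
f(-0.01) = -0.34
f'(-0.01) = 0.22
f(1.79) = -0.05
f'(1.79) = 0.07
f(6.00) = 0.00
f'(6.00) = 0.00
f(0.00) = -0.33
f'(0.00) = 0.22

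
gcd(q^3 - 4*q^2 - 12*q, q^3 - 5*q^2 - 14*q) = q^2 + 2*q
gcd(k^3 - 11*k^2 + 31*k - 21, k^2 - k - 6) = k - 3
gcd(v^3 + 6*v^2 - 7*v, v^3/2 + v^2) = v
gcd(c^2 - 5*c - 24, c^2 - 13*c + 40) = c - 8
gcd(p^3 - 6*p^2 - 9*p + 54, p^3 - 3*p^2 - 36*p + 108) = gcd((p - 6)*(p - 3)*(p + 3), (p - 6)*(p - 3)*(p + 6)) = p^2 - 9*p + 18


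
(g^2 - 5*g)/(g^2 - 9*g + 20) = g/(g - 4)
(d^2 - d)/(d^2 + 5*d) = (d - 1)/(d + 5)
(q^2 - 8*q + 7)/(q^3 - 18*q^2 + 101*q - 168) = (q - 1)/(q^2 - 11*q + 24)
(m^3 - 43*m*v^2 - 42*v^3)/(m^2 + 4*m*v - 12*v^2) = (-m^2 + 6*m*v + 7*v^2)/(-m + 2*v)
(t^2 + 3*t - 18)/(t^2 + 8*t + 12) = (t - 3)/(t + 2)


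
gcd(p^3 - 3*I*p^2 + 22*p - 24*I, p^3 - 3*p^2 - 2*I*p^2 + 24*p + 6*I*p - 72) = p^2 - 2*I*p + 24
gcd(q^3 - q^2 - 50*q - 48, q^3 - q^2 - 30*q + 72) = q + 6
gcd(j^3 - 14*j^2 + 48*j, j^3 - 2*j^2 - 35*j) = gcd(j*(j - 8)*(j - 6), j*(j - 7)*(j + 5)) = j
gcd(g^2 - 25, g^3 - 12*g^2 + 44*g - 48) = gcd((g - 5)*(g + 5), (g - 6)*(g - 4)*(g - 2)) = 1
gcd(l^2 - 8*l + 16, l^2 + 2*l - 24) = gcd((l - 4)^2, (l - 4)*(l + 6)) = l - 4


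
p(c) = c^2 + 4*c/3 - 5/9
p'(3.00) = 7.33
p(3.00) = 12.44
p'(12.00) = 25.33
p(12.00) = 159.44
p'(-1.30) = -1.27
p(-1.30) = -0.60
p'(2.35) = 6.03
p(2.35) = 8.10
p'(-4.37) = -7.41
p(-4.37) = 12.71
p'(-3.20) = -5.07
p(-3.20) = 5.42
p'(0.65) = 2.63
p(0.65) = 0.73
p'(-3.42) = -5.51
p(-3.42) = 6.58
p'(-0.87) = -0.41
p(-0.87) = -0.96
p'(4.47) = 10.27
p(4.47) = 25.39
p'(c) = 2*c + 4/3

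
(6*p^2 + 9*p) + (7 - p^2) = 5*p^2 + 9*p + 7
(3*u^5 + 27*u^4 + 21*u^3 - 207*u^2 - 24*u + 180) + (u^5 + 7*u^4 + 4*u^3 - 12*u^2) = 4*u^5 + 34*u^4 + 25*u^3 - 219*u^2 - 24*u + 180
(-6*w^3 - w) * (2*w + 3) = -12*w^4 - 18*w^3 - 2*w^2 - 3*w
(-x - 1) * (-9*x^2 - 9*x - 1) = 9*x^3 + 18*x^2 + 10*x + 1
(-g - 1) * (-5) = 5*g + 5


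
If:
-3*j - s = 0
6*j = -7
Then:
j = -7/6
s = 7/2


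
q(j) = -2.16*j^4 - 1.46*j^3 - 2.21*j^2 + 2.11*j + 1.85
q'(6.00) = -2048.33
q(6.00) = -3179.77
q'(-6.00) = 1737.19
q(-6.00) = -2574.37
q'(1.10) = -19.55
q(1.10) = -3.61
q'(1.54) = -46.64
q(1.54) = -17.62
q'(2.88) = -253.34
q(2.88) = -193.88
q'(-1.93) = 56.44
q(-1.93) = -29.93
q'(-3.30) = 279.49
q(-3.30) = -232.87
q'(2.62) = -194.92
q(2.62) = -135.83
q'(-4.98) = 982.59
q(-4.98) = -1211.68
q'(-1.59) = 32.79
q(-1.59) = -15.03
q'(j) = -8.64*j^3 - 4.38*j^2 - 4.42*j + 2.11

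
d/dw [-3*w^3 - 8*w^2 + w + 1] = -9*w^2 - 16*w + 1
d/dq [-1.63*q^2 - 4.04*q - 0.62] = -3.26*q - 4.04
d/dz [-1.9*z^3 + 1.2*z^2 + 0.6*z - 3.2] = -5.7*z^2 + 2.4*z + 0.6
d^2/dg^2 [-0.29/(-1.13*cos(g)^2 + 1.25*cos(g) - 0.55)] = (-1.481204*(1 - cos(g)^2)^2 + 1.228875*cos(g)^3 - 0.472787*cos(g)^2 - 2.657125*cos(g) + 2.026984)/(1.13*cos(g)^2 - 1.25*cos(g) + 0.55)^3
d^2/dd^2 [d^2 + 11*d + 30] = 2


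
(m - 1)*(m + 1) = m^2 - 1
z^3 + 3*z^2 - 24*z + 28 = (z - 2)^2*(z + 7)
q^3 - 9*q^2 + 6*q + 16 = (q - 8)*(q - 2)*(q + 1)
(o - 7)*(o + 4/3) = o^2 - 17*o/3 - 28/3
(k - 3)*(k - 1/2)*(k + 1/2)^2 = k^4 - 5*k^3/2 - 7*k^2/4 + 5*k/8 + 3/8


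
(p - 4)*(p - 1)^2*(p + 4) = p^4 - 2*p^3 - 15*p^2 + 32*p - 16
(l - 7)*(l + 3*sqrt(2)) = l^2 - 7*l + 3*sqrt(2)*l - 21*sqrt(2)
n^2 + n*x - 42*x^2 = (n - 6*x)*(n + 7*x)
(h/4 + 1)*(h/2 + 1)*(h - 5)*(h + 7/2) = h^4/8 + 9*h^3/16 - 37*h^2/16 - 117*h/8 - 35/2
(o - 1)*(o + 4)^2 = o^3 + 7*o^2 + 8*o - 16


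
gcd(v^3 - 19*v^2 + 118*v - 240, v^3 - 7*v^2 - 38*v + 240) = v^2 - 13*v + 40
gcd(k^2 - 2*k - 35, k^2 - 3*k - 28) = k - 7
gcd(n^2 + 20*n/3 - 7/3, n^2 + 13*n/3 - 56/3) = n + 7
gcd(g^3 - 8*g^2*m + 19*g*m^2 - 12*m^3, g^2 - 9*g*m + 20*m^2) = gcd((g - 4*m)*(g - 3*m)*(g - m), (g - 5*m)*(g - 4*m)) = g - 4*m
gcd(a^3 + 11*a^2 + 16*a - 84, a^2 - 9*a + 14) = a - 2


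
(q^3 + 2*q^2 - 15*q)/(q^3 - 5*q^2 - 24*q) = (-q^2 - 2*q + 15)/(-q^2 + 5*q + 24)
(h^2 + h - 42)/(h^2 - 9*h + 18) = (h + 7)/(h - 3)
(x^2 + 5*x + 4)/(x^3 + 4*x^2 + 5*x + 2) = (x + 4)/(x^2 + 3*x + 2)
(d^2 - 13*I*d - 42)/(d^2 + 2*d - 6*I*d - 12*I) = (d - 7*I)/(d + 2)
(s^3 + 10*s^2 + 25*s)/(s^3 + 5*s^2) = (s + 5)/s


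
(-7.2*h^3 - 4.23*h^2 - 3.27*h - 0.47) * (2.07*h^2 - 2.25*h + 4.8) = -14.904*h^5 + 7.4439*h^4 - 31.8114*h^3 - 13.9194*h^2 - 14.6385*h - 2.256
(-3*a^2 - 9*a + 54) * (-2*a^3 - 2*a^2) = 6*a^5 + 24*a^4 - 90*a^3 - 108*a^2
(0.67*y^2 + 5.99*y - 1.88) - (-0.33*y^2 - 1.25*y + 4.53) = 1.0*y^2 + 7.24*y - 6.41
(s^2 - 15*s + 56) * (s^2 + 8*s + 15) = s^4 - 7*s^3 - 49*s^2 + 223*s + 840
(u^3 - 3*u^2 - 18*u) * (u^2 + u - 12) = u^5 - 2*u^4 - 33*u^3 + 18*u^2 + 216*u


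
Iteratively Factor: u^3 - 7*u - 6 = (u + 1)*(u^2 - u - 6) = (u - 3)*(u + 1)*(u + 2)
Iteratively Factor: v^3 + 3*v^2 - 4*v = (v + 4)*(v^2 - v) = (v - 1)*(v + 4)*(v)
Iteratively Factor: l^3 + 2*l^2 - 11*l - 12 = (l + 1)*(l^2 + l - 12) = (l + 1)*(l + 4)*(l - 3)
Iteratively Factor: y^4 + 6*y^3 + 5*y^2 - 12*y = (y + 3)*(y^3 + 3*y^2 - 4*y) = (y + 3)*(y + 4)*(y^2 - y) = (y - 1)*(y + 3)*(y + 4)*(y)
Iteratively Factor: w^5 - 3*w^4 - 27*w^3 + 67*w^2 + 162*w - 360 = (w + 3)*(w^4 - 6*w^3 - 9*w^2 + 94*w - 120) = (w - 2)*(w + 3)*(w^3 - 4*w^2 - 17*w + 60) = (w - 3)*(w - 2)*(w + 3)*(w^2 - w - 20) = (w - 5)*(w - 3)*(w - 2)*(w + 3)*(w + 4)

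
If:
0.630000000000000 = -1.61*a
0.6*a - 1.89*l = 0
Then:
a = -0.39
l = -0.12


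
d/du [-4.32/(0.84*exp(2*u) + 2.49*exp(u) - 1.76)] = (7.2576*exp(u) + 10.7568)*exp(u)/(0.84*exp(2*u) + 2.49*exp(u) - 1.76)^2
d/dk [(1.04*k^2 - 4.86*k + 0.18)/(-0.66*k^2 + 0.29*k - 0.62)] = (-2.906*k^2 - 1.052*k + 2.961)/(0.4356*k^4 - 0.3828*k^3 + 0.9025*k^2 - 0.3596*k + 0.3844)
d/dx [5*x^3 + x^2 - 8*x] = 15*x^2 + 2*x - 8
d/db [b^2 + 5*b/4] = 2*b + 5/4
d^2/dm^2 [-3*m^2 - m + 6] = -6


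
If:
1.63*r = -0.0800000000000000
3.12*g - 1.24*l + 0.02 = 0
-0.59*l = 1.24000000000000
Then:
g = -0.84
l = -2.10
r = -0.05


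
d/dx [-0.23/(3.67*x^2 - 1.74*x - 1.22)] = (1.6882*x - 0.4002)/(-3.67*x^2 + 1.74*x + 1.22)^2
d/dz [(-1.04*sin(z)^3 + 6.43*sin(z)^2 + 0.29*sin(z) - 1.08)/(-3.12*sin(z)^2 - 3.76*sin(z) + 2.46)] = (3.2448*sin(z)^4 + 7.8208*sin(z)^3 - 30.9472*sin(z)^2 + 24.8964*sin(z) - 3.3474)*cos(z)/(9.7344*sin(z)^4 + 23.4624*sin(z)^3 - 1.2128*sin(z)^2 - 18.4992*sin(z) + 6.0516)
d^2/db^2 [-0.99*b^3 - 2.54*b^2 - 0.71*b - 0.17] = -5.94*b - 5.08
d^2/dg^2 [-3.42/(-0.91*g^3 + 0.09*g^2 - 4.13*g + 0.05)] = ((0.6156 - 18.6732*g)*(0.91*g^3 - 0.09*g^2 + 4.13*g - 0.05) + 3.42*(2.73*g^2 - 0.18*g + 4.13)*(5.46*g^2 - 0.36*g + 8.26))/(0.91*g^3 - 0.09*g^2 + 4.13*g - 0.05)^3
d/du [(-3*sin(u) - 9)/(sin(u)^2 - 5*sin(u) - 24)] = 3*cos(u)/(sin(u) - 8)^2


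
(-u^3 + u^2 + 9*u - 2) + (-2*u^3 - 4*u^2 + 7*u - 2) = -3*u^3 - 3*u^2 + 16*u - 4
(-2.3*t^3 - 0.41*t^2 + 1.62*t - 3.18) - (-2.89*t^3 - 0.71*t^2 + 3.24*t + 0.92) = 0.59*t^3 + 0.3*t^2 - 1.62*t - 4.1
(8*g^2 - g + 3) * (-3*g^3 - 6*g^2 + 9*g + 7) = -24*g^5 - 45*g^4 + 69*g^3 + 29*g^2 + 20*g + 21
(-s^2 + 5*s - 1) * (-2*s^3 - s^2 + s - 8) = 2*s^5 - 9*s^4 - 4*s^3 + 14*s^2 - 41*s + 8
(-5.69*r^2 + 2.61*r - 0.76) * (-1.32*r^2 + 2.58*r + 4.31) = 7.5108*r^4 - 18.1254*r^3 - 16.7869*r^2 + 9.2883*r - 3.2756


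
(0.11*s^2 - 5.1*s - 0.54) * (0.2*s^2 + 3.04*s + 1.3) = 0.022*s^4 - 0.6856*s^3 - 15.469*s^2 - 8.2716*s - 0.702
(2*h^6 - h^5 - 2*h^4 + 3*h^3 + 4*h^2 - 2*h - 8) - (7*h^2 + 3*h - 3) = 2*h^6 - h^5 - 2*h^4 + 3*h^3 - 3*h^2 - 5*h - 5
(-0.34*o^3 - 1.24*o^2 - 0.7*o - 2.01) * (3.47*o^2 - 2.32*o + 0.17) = -1.1798*o^5 - 3.514*o^4 + 0.39*o^3 - 5.5615*o^2 + 4.5442*o - 0.3417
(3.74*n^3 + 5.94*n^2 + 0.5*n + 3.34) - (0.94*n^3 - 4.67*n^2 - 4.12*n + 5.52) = 2.8*n^3 + 10.61*n^2 + 4.62*n - 2.18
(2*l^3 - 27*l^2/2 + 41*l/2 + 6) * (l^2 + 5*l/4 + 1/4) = 2*l^5 - 11*l^4 + 33*l^3/8 + 113*l^2/4 + 101*l/8 + 3/2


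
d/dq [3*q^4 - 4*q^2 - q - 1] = 12*q^3 - 8*q - 1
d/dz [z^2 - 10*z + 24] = 2*z - 10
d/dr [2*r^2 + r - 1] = 4*r + 1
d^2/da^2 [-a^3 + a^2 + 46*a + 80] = 2 - 6*a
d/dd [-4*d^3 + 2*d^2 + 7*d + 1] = -12*d^2 + 4*d + 7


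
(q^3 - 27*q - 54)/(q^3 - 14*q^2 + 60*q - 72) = (q^2 + 6*q + 9)/(q^2 - 8*q + 12)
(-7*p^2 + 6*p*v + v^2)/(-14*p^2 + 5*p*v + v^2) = (p - v)/(2*p - v)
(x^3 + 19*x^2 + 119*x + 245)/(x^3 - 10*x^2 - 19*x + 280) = (x^2 + 14*x + 49)/(x^2 - 15*x + 56)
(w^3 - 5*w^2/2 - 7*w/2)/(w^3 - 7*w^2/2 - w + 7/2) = w/(w - 1)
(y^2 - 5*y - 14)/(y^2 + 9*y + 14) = (y - 7)/(y + 7)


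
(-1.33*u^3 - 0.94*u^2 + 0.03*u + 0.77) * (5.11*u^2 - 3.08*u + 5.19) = -6.7963*u^5 - 0.707*u^4 - 3.8542*u^3 - 1.0363*u^2 - 2.2159*u + 3.9963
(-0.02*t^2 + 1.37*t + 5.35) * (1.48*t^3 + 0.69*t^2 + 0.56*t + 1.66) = -0.0296*t^5 + 2.0138*t^4 + 8.8521*t^3 + 4.4255*t^2 + 5.2702*t + 8.881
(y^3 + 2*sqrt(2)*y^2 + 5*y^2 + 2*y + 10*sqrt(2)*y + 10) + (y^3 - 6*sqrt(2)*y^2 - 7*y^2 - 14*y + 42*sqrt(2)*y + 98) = 2*y^3 - 4*sqrt(2)*y^2 - 2*y^2 - 12*y + 52*sqrt(2)*y + 108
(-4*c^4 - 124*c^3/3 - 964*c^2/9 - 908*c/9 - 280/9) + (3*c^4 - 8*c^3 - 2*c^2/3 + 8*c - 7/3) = -c^4 - 148*c^3/3 - 970*c^2/9 - 836*c/9 - 301/9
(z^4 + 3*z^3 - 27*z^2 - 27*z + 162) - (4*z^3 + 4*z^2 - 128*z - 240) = z^4 - z^3 - 31*z^2 + 101*z + 402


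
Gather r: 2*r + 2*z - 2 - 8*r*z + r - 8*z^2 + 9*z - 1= r*(3 - 8*z) - 8*z^2 + 11*z - 3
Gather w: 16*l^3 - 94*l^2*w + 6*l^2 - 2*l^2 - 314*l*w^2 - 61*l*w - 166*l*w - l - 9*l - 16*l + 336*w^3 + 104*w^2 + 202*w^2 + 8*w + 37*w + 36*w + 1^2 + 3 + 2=16*l^3 + 4*l^2 - 26*l + 336*w^3 + w^2*(306 - 314*l) + w*(-94*l^2 - 227*l + 81) + 6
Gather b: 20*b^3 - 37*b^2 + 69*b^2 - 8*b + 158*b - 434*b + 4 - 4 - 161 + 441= 20*b^3 + 32*b^2 - 284*b + 280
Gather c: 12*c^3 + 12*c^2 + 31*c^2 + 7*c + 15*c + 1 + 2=12*c^3 + 43*c^2 + 22*c + 3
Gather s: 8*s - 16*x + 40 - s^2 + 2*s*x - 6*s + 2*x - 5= -s^2 + s*(2*x + 2) - 14*x + 35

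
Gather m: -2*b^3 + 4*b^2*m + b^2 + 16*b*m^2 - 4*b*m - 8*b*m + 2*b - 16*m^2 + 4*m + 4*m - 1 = -2*b^3 + b^2 + 2*b + m^2*(16*b - 16) + m*(4*b^2 - 12*b + 8) - 1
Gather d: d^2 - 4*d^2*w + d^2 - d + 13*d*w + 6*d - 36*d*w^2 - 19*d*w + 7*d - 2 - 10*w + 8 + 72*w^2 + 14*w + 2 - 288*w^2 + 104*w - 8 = d^2*(2 - 4*w) + d*(-36*w^2 - 6*w + 12) - 216*w^2 + 108*w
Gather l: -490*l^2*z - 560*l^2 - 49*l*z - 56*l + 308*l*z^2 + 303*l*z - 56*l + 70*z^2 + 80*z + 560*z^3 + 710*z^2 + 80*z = l^2*(-490*z - 560) + l*(308*z^2 + 254*z - 112) + 560*z^3 + 780*z^2 + 160*z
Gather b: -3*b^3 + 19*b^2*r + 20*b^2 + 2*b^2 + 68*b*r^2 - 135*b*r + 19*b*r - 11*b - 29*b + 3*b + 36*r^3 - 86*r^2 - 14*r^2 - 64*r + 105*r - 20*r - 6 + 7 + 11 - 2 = -3*b^3 + b^2*(19*r + 22) + b*(68*r^2 - 116*r - 37) + 36*r^3 - 100*r^2 + 21*r + 10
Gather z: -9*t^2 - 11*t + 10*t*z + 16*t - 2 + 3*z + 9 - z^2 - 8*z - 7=-9*t^2 + 5*t - z^2 + z*(10*t - 5)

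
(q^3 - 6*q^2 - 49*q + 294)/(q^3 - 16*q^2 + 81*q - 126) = (q + 7)/(q - 3)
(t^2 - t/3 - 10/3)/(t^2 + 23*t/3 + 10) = (t - 2)/(t + 6)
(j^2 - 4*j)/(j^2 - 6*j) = (j - 4)/(j - 6)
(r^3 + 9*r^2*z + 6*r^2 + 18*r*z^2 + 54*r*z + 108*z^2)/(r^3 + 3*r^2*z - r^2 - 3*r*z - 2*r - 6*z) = (r^2 + 6*r*z + 6*r + 36*z)/(r^2 - r - 2)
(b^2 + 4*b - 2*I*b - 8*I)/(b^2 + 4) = (b + 4)/(b + 2*I)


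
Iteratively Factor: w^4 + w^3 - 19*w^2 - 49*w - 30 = (w - 5)*(w^3 + 6*w^2 + 11*w + 6) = (w - 5)*(w + 3)*(w^2 + 3*w + 2) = (w - 5)*(w + 1)*(w + 3)*(w + 2)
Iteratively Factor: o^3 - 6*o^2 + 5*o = (o - 5)*(o^2 - o) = o*(o - 5)*(o - 1)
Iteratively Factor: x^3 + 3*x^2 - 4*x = (x + 4)*(x^2 - x) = (x - 1)*(x + 4)*(x)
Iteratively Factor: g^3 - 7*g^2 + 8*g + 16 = (g - 4)*(g^2 - 3*g - 4) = (g - 4)*(g + 1)*(g - 4)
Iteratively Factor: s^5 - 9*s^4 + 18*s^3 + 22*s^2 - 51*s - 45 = (s - 3)*(s^4 - 6*s^3 + 22*s + 15) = (s - 5)*(s - 3)*(s^3 - s^2 - 5*s - 3) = (s - 5)*(s - 3)^2*(s^2 + 2*s + 1) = (s - 5)*(s - 3)^2*(s + 1)*(s + 1)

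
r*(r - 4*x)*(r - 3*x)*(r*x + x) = r^4*x - 7*r^3*x^2 + r^3*x + 12*r^2*x^3 - 7*r^2*x^2 + 12*r*x^3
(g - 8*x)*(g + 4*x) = g^2 - 4*g*x - 32*x^2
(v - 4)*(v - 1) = v^2 - 5*v + 4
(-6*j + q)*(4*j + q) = -24*j^2 - 2*j*q + q^2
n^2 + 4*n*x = n*(n + 4*x)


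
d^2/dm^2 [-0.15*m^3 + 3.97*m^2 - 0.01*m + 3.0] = 7.94 - 0.9*m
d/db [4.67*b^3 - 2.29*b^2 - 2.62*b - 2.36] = 14.01*b^2 - 4.58*b - 2.62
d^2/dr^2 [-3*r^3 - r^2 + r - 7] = -18*r - 2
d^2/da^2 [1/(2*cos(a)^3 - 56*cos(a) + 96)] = ((3*cos(a)^2 - 28)^2*sin(a)^2 + (9*cos(a)^2 - 34)*(cos(a)^3 - 28*cos(a) + 48)*cos(a)/2)/(cos(a)^3 - 28*cos(a) + 48)^3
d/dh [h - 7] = 1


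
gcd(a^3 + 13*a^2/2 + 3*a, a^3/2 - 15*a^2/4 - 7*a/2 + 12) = 1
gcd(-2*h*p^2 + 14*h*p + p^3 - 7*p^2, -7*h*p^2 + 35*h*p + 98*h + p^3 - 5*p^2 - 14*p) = p - 7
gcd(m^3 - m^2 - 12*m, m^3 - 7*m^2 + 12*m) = m^2 - 4*m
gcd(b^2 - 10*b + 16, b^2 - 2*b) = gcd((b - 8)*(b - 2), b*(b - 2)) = b - 2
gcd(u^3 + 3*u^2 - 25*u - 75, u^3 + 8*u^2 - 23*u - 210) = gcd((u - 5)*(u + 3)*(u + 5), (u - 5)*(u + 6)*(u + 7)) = u - 5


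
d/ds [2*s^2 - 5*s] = 4*s - 5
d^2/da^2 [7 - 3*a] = 0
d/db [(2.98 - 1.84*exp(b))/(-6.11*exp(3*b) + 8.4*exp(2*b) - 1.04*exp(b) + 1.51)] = (-22.4848*exp(3*b) + 70.0794*exp(2*b) - 50.064*exp(b) + 0.3208)*exp(b)/(37.3321*exp(6*b) - 102.648*exp(5*b) + 83.2688*exp(4*b) - 35.9242*exp(3*b) + 26.4496*exp(2*b) - 3.1408*exp(b) + 2.2801)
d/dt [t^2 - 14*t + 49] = 2*t - 14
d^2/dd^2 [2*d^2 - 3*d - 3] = 4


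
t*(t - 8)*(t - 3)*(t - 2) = t^4 - 13*t^3 + 46*t^2 - 48*t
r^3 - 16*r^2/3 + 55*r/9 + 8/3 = (r - 3)*(r - 8/3)*(r + 1/3)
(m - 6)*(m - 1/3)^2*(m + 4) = m^4 - 8*m^3/3 - 203*m^2/9 + 142*m/9 - 8/3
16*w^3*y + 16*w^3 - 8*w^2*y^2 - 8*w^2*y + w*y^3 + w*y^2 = (-4*w + y)^2*(w*y + w)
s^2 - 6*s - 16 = (s - 8)*(s + 2)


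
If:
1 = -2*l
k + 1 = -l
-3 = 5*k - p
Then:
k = -1/2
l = -1/2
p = 1/2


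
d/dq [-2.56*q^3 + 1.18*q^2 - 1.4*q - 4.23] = -7.68*q^2 + 2.36*q - 1.4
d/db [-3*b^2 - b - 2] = -6*b - 1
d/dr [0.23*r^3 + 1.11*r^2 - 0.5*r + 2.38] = 0.69*r^2 + 2.22*r - 0.5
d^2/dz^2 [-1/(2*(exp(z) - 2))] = (-exp(z) - 2)*exp(z)/(2*(exp(z) - 2)^3)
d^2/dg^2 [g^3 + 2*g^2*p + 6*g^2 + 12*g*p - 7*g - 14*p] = 6*g + 4*p + 12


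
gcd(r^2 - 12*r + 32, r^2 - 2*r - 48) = r - 8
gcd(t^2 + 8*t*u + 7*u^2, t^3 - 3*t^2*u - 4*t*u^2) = t + u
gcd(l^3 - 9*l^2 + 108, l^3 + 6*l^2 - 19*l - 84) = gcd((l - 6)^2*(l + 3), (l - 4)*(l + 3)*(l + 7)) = l + 3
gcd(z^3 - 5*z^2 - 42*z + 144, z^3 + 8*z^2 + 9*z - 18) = z + 6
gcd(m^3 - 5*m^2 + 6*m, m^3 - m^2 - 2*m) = m^2 - 2*m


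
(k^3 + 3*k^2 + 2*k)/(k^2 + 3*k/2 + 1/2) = 2*k*(k + 2)/(2*k + 1)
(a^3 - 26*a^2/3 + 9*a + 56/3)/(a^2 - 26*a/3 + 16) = (a^2 - 6*a - 7)/(a - 6)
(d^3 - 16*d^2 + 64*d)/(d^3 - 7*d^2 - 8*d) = (d - 8)/(d + 1)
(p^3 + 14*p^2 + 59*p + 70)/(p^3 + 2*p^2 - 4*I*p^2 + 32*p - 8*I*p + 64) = (p^2 + 12*p + 35)/(p^2 - 4*I*p + 32)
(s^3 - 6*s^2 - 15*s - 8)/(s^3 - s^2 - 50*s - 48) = (s + 1)/(s + 6)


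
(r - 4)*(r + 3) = r^2 - r - 12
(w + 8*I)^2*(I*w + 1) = I*w^3 - 15*w^2 - 48*I*w - 64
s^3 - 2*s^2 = s^2*(s - 2)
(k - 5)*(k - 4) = k^2 - 9*k + 20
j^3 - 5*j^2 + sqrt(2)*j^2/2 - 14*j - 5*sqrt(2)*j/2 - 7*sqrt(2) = (j - 7)*(j + 2)*(j + sqrt(2)/2)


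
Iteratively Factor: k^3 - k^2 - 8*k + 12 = (k - 2)*(k^2 + k - 6) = (k - 2)*(k + 3)*(k - 2)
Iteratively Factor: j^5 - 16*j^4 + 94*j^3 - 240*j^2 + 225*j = (j - 5)*(j^4 - 11*j^3 + 39*j^2 - 45*j) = (j - 5)*(j - 3)*(j^3 - 8*j^2 + 15*j) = (j - 5)*(j - 3)^2*(j^2 - 5*j) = j*(j - 5)*(j - 3)^2*(j - 5)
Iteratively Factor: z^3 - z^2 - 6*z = (z + 2)*(z^2 - 3*z) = z*(z + 2)*(z - 3)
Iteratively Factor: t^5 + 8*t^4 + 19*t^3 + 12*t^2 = (t + 3)*(t^4 + 5*t^3 + 4*t^2) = t*(t + 3)*(t^3 + 5*t^2 + 4*t) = t^2*(t + 3)*(t^2 + 5*t + 4) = t^2*(t + 3)*(t + 4)*(t + 1)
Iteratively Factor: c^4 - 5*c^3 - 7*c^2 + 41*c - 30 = (c - 2)*(c^3 - 3*c^2 - 13*c + 15) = (c - 2)*(c - 1)*(c^2 - 2*c - 15) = (c - 5)*(c - 2)*(c - 1)*(c + 3)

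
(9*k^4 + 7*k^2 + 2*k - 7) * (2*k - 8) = 18*k^5 - 72*k^4 + 14*k^3 - 52*k^2 - 30*k + 56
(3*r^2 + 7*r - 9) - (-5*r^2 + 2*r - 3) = 8*r^2 + 5*r - 6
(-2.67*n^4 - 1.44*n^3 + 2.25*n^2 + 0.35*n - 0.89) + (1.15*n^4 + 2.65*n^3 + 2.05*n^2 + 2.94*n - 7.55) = -1.52*n^4 + 1.21*n^3 + 4.3*n^2 + 3.29*n - 8.44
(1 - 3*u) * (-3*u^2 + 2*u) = 9*u^3 - 9*u^2 + 2*u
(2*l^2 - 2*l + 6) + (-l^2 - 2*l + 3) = l^2 - 4*l + 9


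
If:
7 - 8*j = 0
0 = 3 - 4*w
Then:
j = 7/8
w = 3/4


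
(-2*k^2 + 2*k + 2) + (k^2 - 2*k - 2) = -k^2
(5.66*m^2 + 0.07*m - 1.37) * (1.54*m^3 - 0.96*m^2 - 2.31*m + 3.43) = 8.7164*m^5 - 5.3258*m^4 - 15.2516*m^3 + 20.5673*m^2 + 3.4048*m - 4.6991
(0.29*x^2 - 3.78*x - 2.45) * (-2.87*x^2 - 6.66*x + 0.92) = -0.8323*x^4 + 8.9172*x^3 + 32.4731*x^2 + 12.8394*x - 2.254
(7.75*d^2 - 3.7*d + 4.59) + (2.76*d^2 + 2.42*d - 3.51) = 10.51*d^2 - 1.28*d + 1.08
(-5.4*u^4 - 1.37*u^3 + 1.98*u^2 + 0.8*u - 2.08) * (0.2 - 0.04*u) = 0.216*u^5 - 1.0252*u^4 - 0.3532*u^3 + 0.364*u^2 + 0.2432*u - 0.416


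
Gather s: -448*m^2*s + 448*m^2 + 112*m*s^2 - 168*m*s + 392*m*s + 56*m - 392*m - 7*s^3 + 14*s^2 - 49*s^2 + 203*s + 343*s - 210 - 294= 448*m^2 - 336*m - 7*s^3 + s^2*(112*m - 35) + s*(-448*m^2 + 224*m + 546) - 504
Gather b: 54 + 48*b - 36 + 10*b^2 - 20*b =10*b^2 + 28*b + 18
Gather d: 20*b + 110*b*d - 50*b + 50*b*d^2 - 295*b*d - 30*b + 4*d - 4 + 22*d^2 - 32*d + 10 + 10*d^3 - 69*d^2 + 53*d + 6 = -60*b + 10*d^3 + d^2*(50*b - 47) + d*(25 - 185*b) + 12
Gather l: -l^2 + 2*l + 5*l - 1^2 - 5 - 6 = -l^2 + 7*l - 12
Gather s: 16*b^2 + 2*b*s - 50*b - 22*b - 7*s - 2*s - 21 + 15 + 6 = 16*b^2 - 72*b + s*(2*b - 9)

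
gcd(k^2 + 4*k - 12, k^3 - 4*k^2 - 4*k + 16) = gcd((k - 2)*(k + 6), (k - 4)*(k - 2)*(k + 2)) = k - 2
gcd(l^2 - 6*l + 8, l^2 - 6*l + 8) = l^2 - 6*l + 8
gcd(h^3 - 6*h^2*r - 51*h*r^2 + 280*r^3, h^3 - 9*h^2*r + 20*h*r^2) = -h + 5*r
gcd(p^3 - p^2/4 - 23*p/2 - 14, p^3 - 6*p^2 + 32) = p^2 - 2*p - 8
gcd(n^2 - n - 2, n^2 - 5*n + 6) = n - 2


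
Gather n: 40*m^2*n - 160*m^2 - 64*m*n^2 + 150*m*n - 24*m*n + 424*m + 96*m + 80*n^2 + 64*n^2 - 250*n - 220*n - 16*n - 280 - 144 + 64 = -160*m^2 + 520*m + n^2*(144 - 64*m) + n*(40*m^2 + 126*m - 486) - 360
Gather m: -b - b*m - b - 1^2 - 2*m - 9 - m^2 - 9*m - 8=-2*b - m^2 + m*(-b - 11) - 18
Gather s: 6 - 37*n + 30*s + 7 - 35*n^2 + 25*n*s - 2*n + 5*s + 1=-35*n^2 - 39*n + s*(25*n + 35) + 14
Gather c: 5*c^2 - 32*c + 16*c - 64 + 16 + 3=5*c^2 - 16*c - 45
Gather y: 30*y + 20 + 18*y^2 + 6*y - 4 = 18*y^2 + 36*y + 16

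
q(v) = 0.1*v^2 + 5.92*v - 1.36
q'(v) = 0.2*v + 5.92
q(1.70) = 8.99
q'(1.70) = 6.26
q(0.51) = 1.69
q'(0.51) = 6.02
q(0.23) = 0.01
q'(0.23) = 5.97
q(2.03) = 11.07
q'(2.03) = 6.33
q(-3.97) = -23.29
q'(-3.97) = 5.13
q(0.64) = 2.47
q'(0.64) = 6.05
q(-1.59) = -10.52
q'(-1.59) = 5.60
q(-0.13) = -2.13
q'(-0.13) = 5.89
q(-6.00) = -33.28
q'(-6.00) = 4.72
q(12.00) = 84.08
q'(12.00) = 8.32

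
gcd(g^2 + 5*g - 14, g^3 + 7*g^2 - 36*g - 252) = g + 7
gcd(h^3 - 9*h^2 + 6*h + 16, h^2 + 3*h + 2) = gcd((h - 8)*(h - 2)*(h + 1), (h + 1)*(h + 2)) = h + 1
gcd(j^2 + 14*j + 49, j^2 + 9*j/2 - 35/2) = j + 7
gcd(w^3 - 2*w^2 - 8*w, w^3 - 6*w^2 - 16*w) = w^2 + 2*w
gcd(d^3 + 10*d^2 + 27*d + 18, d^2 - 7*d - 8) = d + 1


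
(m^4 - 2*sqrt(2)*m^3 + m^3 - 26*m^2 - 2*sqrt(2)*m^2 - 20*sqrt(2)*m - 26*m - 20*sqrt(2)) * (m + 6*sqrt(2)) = m^5 + m^4 + 4*sqrt(2)*m^4 - 50*m^3 + 4*sqrt(2)*m^3 - 176*sqrt(2)*m^2 - 50*m^2 - 176*sqrt(2)*m - 240*m - 240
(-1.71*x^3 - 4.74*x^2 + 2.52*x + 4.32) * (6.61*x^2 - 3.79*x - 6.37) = -11.3031*x^5 - 24.8505*x^4 + 45.5145*x^3 + 49.1982*x^2 - 32.4252*x - 27.5184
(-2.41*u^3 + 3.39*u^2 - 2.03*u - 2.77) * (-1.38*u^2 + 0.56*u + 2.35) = 3.3258*u^5 - 6.0278*u^4 - 0.963700000000001*u^3 + 10.6523*u^2 - 6.3217*u - 6.5095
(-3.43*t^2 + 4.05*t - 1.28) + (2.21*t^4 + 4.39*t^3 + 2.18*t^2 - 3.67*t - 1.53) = 2.21*t^4 + 4.39*t^3 - 1.25*t^2 + 0.38*t - 2.81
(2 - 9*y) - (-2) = 4 - 9*y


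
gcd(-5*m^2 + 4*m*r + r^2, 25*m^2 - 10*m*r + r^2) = 1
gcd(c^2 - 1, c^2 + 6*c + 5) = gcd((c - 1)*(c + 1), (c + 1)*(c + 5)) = c + 1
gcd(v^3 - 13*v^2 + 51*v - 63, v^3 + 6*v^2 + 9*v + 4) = 1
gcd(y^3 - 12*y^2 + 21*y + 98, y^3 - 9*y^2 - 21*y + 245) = y^2 - 14*y + 49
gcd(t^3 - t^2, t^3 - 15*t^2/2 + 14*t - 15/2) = t - 1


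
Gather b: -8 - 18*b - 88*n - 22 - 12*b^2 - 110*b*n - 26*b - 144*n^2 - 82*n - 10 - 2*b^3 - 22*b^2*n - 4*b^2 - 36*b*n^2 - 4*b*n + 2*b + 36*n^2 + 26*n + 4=-2*b^3 + b^2*(-22*n - 16) + b*(-36*n^2 - 114*n - 42) - 108*n^2 - 144*n - 36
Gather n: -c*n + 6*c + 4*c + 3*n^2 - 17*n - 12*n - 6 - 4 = 10*c + 3*n^2 + n*(-c - 29) - 10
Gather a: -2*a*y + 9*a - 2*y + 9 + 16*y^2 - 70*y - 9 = a*(9 - 2*y) + 16*y^2 - 72*y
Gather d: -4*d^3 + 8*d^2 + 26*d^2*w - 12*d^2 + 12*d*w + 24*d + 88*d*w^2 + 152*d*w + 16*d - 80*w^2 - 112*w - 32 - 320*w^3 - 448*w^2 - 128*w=-4*d^3 + d^2*(26*w - 4) + d*(88*w^2 + 164*w + 40) - 320*w^3 - 528*w^2 - 240*w - 32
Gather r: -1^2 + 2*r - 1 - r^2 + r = -r^2 + 3*r - 2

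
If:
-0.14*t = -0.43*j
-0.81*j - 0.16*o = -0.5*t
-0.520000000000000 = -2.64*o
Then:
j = 0.04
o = 0.20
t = 0.13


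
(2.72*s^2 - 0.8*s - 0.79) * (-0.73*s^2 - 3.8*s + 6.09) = -1.9856*s^4 - 9.752*s^3 + 20.1815*s^2 - 1.87*s - 4.8111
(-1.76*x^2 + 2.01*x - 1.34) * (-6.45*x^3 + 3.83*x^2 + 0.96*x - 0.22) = 11.352*x^5 - 19.7053*x^4 + 14.6517*x^3 - 2.8154*x^2 - 1.7286*x + 0.2948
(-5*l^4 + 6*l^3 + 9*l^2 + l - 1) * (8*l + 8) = -40*l^5 + 8*l^4 + 120*l^3 + 80*l^2 - 8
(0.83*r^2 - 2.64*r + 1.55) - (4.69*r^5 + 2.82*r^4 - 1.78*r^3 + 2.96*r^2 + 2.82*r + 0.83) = -4.69*r^5 - 2.82*r^4 + 1.78*r^3 - 2.13*r^2 - 5.46*r + 0.72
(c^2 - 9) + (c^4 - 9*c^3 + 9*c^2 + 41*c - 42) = c^4 - 9*c^3 + 10*c^2 + 41*c - 51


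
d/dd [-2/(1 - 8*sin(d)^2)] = -16*sin(2*d)/(4*cos(2*d) - 3)^2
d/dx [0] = 0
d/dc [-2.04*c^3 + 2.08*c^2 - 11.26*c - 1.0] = -6.12*c^2 + 4.16*c - 11.26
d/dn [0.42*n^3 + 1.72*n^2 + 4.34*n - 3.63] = 1.26*n^2 + 3.44*n + 4.34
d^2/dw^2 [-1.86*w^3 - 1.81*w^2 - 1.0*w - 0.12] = -11.16*w - 3.62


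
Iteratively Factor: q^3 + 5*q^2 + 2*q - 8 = (q + 4)*(q^2 + q - 2) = (q + 2)*(q + 4)*(q - 1)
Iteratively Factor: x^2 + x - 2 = (x - 1)*(x + 2)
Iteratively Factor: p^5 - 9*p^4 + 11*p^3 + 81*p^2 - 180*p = (p)*(p^4 - 9*p^3 + 11*p^2 + 81*p - 180) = p*(p - 5)*(p^3 - 4*p^2 - 9*p + 36) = p*(p - 5)*(p + 3)*(p^2 - 7*p + 12) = p*(p - 5)*(p - 3)*(p + 3)*(p - 4)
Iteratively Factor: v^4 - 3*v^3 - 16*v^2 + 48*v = (v - 4)*(v^3 + v^2 - 12*v) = (v - 4)*(v - 3)*(v^2 + 4*v) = (v - 4)*(v - 3)*(v + 4)*(v)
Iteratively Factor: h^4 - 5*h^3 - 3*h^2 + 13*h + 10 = (h + 1)*(h^3 - 6*h^2 + 3*h + 10) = (h - 5)*(h + 1)*(h^2 - h - 2) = (h - 5)*(h + 1)^2*(h - 2)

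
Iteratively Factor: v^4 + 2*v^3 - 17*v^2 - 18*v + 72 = (v + 4)*(v^3 - 2*v^2 - 9*v + 18) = (v - 3)*(v + 4)*(v^2 + v - 6) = (v - 3)*(v - 2)*(v + 4)*(v + 3)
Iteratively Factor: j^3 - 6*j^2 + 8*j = (j - 4)*(j^2 - 2*j) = j*(j - 4)*(j - 2)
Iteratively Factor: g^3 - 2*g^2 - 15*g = (g - 5)*(g^2 + 3*g) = (g - 5)*(g + 3)*(g)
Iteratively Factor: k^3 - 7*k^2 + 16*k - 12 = (k - 2)*(k^2 - 5*k + 6) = (k - 3)*(k - 2)*(k - 2)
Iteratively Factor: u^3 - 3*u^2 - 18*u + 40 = (u - 2)*(u^2 - u - 20) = (u - 2)*(u + 4)*(u - 5)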